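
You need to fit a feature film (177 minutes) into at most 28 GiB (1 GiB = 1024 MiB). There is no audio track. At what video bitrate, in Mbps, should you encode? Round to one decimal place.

Budget: 28 GiB = 240518.2 Mb.
177 min = 10620 s
Total bitrate budget: 240518.2 Mb / 10620 s = 22.648 Mbps.

22.6 Mbps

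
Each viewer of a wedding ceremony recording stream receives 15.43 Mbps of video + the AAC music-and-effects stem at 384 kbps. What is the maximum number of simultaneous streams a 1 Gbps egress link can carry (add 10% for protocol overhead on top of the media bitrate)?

57

Audio: 384 kbps = 0.384 Mbps.
Per-viewer media rate: 15.814 Mbps.
On the wire with 10% overhead: 17.395 Mbps.
1 Gbps = 1,000 Mbps; 1,000 / 17.395 = 57.49 → 57 viewers.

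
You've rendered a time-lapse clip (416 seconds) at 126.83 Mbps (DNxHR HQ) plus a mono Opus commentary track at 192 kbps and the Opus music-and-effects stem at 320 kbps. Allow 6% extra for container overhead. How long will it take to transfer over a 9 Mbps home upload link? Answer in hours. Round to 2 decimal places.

1.73 hours

Audio total: 192 + 320 = 512 kbps = 0.512 Mbps.
Total bitrate: 127.342 Mbps.
File: 127.342 Mbps × 416 s = 52974.3 Mb.
With 6% container overhead: ×1.06. → 56152.7 Mb.
At 9 Mbps: 56152.7 / 9 = 6239.2 s ≈ 1.73 hours.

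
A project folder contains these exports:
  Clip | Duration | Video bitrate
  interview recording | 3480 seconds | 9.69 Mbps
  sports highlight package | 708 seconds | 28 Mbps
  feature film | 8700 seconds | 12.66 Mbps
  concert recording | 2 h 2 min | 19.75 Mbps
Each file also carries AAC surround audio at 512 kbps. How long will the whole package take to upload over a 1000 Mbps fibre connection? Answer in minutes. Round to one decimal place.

5.3 minutes

Audio: 512 kbps = 0.512 Mbps.
interview recording: 10.202 Mbps × 3480 s = 35503.0 Mb
sports highlight package: 28.512 Mbps × 708 s = 20186.5 Mb
feature film: 13.172 Mbps × 8700 s = 114596.4 Mb
concert recording: 20.262 Mbps × 7320 s = 148317.8 Mb
Total: 318603.7 Mb = 39825.5 MB.
At 1000 Mbps: 318603.7 / 1000 = 319 s ≈ 5.31 minutes.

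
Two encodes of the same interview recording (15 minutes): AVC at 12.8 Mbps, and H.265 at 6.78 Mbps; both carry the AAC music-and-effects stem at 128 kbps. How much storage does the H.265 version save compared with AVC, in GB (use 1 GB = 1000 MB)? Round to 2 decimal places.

0.68 GB

15 min = 900 s
Audio: 128 kbps = 0.128 Mbps.
AVC: 12.928 Mbps × 900 s = 11635.2 Mb = 1.454 GB.
H.265: 6.908 Mbps × 900 s = 6217.2 Mb = 0.777 GB.
Saving: 1.454 − 0.777 = 0.677 GB.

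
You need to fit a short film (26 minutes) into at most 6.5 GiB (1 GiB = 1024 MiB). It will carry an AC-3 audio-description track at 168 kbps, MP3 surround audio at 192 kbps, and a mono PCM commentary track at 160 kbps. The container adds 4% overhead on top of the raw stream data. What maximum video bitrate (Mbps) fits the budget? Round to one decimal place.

33.9 Mbps

Budget: 6.5 GiB = 55834.6 Mb.
Stream payload after overhead: 55834.6 / 1.04 = 53687.1 Mb.
26 min = 1560 s
Total bitrate budget: 53687.1 Mb / 1560 s = 34.415 Mbps.
Audio total: 168 + 192 + 160 = 520 kbps = 0.520 Mbps.
Video: 34.415 − 0.520 = 33.895 Mbps.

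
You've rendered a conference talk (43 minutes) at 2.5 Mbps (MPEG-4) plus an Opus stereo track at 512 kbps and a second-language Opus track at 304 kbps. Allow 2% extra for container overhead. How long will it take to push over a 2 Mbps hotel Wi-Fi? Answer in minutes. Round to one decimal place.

72.7 minutes

43 min = 2580 s
Audio total: 512 + 304 = 816 kbps = 0.816 Mbps.
Total bitrate: 3.316 Mbps.
File: 3.316 Mbps × 2580 s = 8555.3 Mb.
With 2% container overhead: ×1.02. → 8726.4 Mb.
At 2 Mbps: 8726.4 / 2 = 4363.2 s ≈ 72.7 minutes.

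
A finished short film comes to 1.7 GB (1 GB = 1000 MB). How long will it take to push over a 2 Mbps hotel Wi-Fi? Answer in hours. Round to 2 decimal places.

1.89 hours

File: 1.7 GB = 13600.0 Mb.
At 2 Mbps: 13600.0 / 2 = 6800.0 s ≈ 1.89 hours.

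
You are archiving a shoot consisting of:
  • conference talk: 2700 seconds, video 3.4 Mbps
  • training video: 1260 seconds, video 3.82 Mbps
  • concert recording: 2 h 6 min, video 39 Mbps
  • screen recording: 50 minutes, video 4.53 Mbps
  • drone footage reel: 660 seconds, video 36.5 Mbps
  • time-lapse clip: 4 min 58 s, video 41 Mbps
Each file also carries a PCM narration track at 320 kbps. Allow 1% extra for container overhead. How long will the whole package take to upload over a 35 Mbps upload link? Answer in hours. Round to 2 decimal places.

Audio: 320 kbps = 0.320 Mbps.
conference talk: 3.720 Mbps × 2700 s × 1.01 = 10144.4 Mb
training video: 4.140 Mbps × 1260 s × 1.01 = 5268.6 Mb
concert recording: 39.320 Mbps × 7560 s × 1.01 = 300231.8 Mb
screen recording: 4.850 Mbps × 3000 s × 1.01 = 14695.5 Mb
drone footage reel: 36.820 Mbps × 660 s × 1.01 = 24544.2 Mb
time-lapse clip: 41.320 Mbps × 298 s × 1.01 = 12436.5 Mb
Total: 367321.0 Mb = 45915.1 MB.
At 35 Mbps: 367321.0 / 35 = 10495 s ≈ 2.92 hours.

2.92 hours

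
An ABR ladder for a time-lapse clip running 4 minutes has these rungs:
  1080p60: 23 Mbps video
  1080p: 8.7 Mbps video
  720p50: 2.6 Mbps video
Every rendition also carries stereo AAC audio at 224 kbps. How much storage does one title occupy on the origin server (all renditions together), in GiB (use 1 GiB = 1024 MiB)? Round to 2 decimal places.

0.98 GiB

4 min = 240 s
Audio: 224 kbps = 0.224 Mbps.
Sum of rendition bitrates: (23+0.224) + (8.7+0.224) + (2.6+0.224) = 34.972 Mbps.
× 240 s = 8,393 Mb = 1,049 MB = 0.9771 GiB.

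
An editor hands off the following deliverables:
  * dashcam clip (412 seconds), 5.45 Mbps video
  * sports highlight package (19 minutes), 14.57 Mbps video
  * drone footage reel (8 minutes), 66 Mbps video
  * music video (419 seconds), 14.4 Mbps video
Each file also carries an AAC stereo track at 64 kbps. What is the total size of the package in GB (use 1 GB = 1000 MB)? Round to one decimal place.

7.1 GB

Audio: 64 kbps = 0.064 Mbps.
dashcam clip: 5.514 Mbps × 412 s = 2271.8 Mb
sports highlight package: 14.634 Mbps × 1140 s = 16682.8 Mb
drone footage reel: 66.064 Mbps × 480 s = 31710.7 Mb
music video: 14.464 Mbps × 419 s = 6060.4 Mb
Total: 56725.7 Mb = 7090.7 MB.
= 7.091 GB.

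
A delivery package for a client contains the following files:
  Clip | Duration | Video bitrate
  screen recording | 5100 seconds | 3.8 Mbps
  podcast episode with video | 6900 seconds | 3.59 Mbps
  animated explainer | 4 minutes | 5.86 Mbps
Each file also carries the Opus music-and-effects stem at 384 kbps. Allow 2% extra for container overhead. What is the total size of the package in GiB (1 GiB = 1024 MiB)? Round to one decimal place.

Audio: 384 kbps = 0.384 Mbps.
screen recording: 4.184 Mbps × 5100 s × 1.02 = 21765.2 Mb
podcast episode with video: 3.974 Mbps × 6900 s × 1.02 = 27969.0 Mb
animated explainer: 6.244 Mbps × 240 s × 1.02 = 1528.5 Mb
Total: 51262.7 Mb = 6407.8 MB.
= 5.968 GiB.

6.0 GiB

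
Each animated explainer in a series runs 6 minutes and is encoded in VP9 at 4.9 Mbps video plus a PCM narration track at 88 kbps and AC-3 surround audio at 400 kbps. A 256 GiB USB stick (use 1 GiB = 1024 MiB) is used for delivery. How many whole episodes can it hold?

6 min = 360 s
Audio total: 88 + 400 = 488 kbps = 0.488 Mbps.
Total bitrate: 5.388 Mbps.
Per item: 5.388 Mbps × 360 s = 1,940 Mb = 242.5 MB.
Capacity: 256 GiB = 2,199,023 Mb; 1133.70 items → 1133 complete.

1133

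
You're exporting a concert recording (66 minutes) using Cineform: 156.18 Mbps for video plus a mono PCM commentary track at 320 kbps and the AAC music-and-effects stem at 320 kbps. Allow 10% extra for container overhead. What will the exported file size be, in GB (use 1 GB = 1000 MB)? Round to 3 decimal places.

85.388 GB

66 min = 3960 s
Audio total: 320 + 320 = 640 kbps = 0.640 Mbps.
Total bitrate: 156.18 + 0.640 = 156.820 Mbps.
Stream data: 156.820 Mbps × 3960 s = 621007.2 Mb.
With 10% container overhead: ×1.10.
683,108 Mb ÷ 8 = 85,388 MB → 85.39 GB.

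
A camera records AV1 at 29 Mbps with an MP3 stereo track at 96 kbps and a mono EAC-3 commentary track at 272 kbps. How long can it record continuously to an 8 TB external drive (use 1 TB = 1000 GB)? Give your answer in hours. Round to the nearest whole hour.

Audio total: 96 + 272 = 368 kbps = 0.368 Mbps.
Total bitrate: 29 + 0.368 = 29.368 Mbps.
Capacity: 8 TB = 64,000,000 Mb.
Recording time: 64,000,000 / 29.368 = 2,179,243 s ≈ 605 hours.

605 hours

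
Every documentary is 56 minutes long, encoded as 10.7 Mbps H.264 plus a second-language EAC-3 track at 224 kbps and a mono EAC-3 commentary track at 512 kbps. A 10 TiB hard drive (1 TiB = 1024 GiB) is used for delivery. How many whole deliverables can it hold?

2289

56 min = 3360 s
Audio total: 224 + 512 = 736 kbps = 0.736 Mbps.
Total bitrate: 11.436 Mbps.
Per item: 11.436 Mbps × 3360 s = 38,425 Mb = 4,803 MB.
Capacity: 10 TiB = 87,960,930 Mb; 2289.16 items → 2289 complete.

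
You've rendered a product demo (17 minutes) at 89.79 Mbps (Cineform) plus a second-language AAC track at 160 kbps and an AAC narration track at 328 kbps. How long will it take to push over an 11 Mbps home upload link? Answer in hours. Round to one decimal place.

2.3 hours

17 min = 1020 s
Audio total: 160 + 328 = 488 kbps = 0.488 Mbps.
Total bitrate: 90.278 Mbps.
File: 90.278 Mbps × 1020 s = 92083.6 Mb.
At 11 Mbps: 92083.6 / 11 = 8371.2 s ≈ 2.33 hours.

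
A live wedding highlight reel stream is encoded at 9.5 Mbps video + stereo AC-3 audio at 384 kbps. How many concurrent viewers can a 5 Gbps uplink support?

505

Audio: 384 kbps = 0.384 Mbps.
Per-viewer media rate: 9.884 Mbps.
5 Gbps = 5,000 Mbps; 5,000 / 9.884 = 505.87 → 505 viewers.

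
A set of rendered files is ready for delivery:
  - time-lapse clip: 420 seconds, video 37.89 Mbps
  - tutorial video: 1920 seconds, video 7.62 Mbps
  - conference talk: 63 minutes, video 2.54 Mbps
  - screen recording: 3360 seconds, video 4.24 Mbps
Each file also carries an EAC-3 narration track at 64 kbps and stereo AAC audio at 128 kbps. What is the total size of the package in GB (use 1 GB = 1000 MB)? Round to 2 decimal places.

Audio total: 64 + 128 = 192 kbps = 0.192 Mbps.
time-lapse clip: 38.082 Mbps × 420 s = 15994.4 Mb
tutorial video: 7.812 Mbps × 1920 s = 14999.0 Mb
conference talk: 2.732 Mbps × 3780 s = 10327.0 Mb
screen recording: 4.432 Mbps × 3360 s = 14891.5 Mb
Total: 56212.0 Mb = 7026.5 MB.
= 7.026 GB.

7.03 GB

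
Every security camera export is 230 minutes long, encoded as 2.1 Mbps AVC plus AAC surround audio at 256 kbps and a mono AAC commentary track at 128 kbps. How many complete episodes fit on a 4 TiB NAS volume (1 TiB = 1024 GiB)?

230 min = 13800 s
Audio total: 256 + 128 = 384 kbps = 0.384 Mbps.
Total bitrate: 2.484 Mbps.
Per item: 2.484 Mbps × 13800 s = 34,279 Mb = 4,285 MB.
Capacity: 4 TiB = 35,184,372 Mb; 1026.41 items → 1026 complete.

1026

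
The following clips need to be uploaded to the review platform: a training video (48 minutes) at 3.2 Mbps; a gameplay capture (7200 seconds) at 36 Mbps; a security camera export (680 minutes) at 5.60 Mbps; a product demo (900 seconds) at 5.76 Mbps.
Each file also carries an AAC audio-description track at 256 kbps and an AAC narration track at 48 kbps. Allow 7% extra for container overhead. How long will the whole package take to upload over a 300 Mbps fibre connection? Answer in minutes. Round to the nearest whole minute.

Audio total: 256 + 48 = 304 kbps = 0.304 Mbps.
training video: 3.504 Mbps × 2880 s × 1.07 = 10797.9 Mb
gameplay capture: 36.304 Mbps × 7200 s × 1.07 = 279686.0 Mb
security camera export: 5.904 Mbps × 40800 s × 1.07 = 257745.0 Mb
product demo: 6.064 Mbps × 900 s × 1.07 = 5839.6 Mb
Total: 554068.6 Mb = 69258.6 MB.
At 300 Mbps: 554068.6 / 300 = 1847 s ≈ 30.8 minutes.

31 minutes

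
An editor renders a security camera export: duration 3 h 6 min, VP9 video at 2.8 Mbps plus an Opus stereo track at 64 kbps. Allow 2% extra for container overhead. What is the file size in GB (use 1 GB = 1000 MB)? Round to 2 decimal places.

4.08 GB

3 h 6 min = 186 min = 11160 s
Audio: 64 kbps = 0.064 Mbps.
Total bitrate: 2.8 + 0.064 = 2.864 Mbps.
Stream data: 2.864 Mbps × 11160 s = 31962.2 Mb.
With 2% container overhead: ×1.02.
32,601 Mb ÷ 8 = 4,075 MB → 4.075 GB.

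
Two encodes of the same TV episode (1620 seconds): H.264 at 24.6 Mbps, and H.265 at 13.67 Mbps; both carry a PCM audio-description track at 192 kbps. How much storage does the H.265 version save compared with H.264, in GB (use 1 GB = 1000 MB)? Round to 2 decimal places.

Audio: 192 kbps = 0.192 Mbps.
H.264: 24.792 Mbps × 1620 s = 40163.0 Mb = 5.020 GB.
H.265: 13.862 Mbps × 1620 s = 22456.4 Mb = 2.807 GB.
Saving: 5.020 − 2.807 = 2.213 GB.

2.21 GB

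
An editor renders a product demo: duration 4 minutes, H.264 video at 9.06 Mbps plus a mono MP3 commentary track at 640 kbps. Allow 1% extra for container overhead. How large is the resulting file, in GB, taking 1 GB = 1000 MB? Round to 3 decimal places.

4 min = 240 s
Audio: 640 kbps = 0.640 Mbps.
Total bitrate: 9.06 + 0.640 = 9.700 Mbps.
Stream data: 9.700 Mbps × 240 s = 2328.0 Mb.
With 1% container overhead: ×1.01.
2,351 Mb ÷ 8 = 293.9 MB → 0.2939 GB.

0.294 GB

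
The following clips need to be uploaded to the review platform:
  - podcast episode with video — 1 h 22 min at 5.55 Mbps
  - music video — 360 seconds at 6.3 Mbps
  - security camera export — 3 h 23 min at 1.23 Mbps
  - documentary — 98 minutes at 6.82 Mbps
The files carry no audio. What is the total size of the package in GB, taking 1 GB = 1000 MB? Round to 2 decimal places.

podcast episode with video: 5.550 Mbps × 4920 s = 27306.0 Mb
music video: 6.300 Mbps × 360 s = 2268.0 Mb
security camera export: 1.230 Mbps × 12180 s = 14981.4 Mb
documentary: 6.820 Mbps × 5880 s = 40101.6 Mb
Total: 84657.0 Mb = 10582.1 MB.
= 10.58 GB.

10.58 GB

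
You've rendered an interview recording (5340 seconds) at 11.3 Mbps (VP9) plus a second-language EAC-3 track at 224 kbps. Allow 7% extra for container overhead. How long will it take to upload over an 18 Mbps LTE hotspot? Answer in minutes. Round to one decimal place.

Audio: 224 kbps = 0.224 Mbps.
Total bitrate: 11.524 Mbps.
File: 11.524 Mbps × 5340 s = 61538.2 Mb.
With 7% container overhead: ×1.07. → 65845.8 Mb.
At 18 Mbps: 65845.8 / 18 = 3658.1 s ≈ 61 minutes.

61.0 minutes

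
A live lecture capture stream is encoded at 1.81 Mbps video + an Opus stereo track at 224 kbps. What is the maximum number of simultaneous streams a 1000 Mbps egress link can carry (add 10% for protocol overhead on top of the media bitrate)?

446

Audio: 224 kbps = 0.224 Mbps.
Per-viewer media rate: 2.034 Mbps.
On the wire with 10% overhead: 2.237 Mbps.
1000 Mbps = 1,000 Mbps; 1,000 / 2.237 = 446.95 → 446 viewers.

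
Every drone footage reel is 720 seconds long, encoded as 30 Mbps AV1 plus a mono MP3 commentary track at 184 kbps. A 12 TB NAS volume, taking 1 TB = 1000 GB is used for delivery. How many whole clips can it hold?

Audio: 184 kbps = 0.184 Mbps.
Total bitrate: 30.184 Mbps.
Per item: 30.184 Mbps × 720 s = 21,732 Mb = 2,717 MB.
Capacity: 12 TB = 96,000,000 Mb; 4417.35 items → 4417 complete.

4417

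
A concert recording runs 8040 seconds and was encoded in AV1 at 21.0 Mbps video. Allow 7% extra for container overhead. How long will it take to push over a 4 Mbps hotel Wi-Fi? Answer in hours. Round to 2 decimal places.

File: 21.000 Mbps × 8040 s = 168840.0 Mb.
With 7% container overhead: ×1.07. → 180658.8 Mb.
At 4 Mbps: 180658.8 / 4 = 45164.7 s ≈ 12.5 hours.

12.55 hours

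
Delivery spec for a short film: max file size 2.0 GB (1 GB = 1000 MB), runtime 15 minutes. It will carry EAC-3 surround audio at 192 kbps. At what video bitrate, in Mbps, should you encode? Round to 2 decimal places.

Budget: 2.0 GB = 16000.0 Mb.
15 min = 900 s
Total bitrate budget: 16000.0 Mb / 900 s = 17.778 Mbps.
Audio: 192 kbps = 0.192 Mbps.
Video: 17.778 − 0.192 = 17.586 Mbps.

17.59 Mbps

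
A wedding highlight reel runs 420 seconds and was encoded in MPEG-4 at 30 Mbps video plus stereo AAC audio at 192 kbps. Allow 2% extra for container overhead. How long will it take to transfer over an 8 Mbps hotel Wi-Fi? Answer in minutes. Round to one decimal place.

Audio: 192 kbps = 0.192 Mbps.
Total bitrate: 30.192 Mbps.
File: 30.192 Mbps × 420 s = 12680.6 Mb.
With 2% container overhead: ×1.02. → 12934.3 Mb.
At 8 Mbps: 12934.3 / 8 = 1616.8 s ≈ 26.9 minutes.

26.9 minutes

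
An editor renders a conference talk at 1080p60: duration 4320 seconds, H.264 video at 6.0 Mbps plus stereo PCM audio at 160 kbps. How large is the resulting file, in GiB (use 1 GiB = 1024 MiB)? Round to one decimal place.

Audio: 160 kbps = 0.160 Mbps.
Total bitrate: 6.0 + 0.160 = 6.160 Mbps.
Stream data: 6.160 Mbps × 4320 s = 26611.2 Mb.
26,611 Mb = 3,326,400,000 bytes ÷ 1,073,741,824 = 3.098 GiB.

3.1 GiB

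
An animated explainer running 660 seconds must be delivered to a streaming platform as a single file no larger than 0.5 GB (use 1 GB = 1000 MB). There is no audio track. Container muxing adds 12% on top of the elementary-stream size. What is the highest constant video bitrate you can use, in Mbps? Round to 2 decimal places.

5.41 Mbps

Budget: 0.5 GB = 4000.0 Mb.
Stream payload after overhead: 4000.0 / 1.12 = 3571.4 Mb.
Total bitrate budget: 3571.4 Mb / 660 s = 5.411 Mbps.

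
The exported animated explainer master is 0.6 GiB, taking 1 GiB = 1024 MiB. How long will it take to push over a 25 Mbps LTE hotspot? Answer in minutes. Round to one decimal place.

File: 0.6 GiB = 5154.0 Mb.
At 25 Mbps: 5154.0 / 25 = 206.2 s ≈ 3.44 minutes.

3.4 minutes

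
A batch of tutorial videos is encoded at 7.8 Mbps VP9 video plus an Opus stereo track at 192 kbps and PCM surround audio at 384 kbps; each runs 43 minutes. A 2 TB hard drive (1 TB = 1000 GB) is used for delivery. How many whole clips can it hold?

740

43 min = 2580 s
Audio total: 192 + 384 = 576 kbps = 0.576 Mbps.
Total bitrate: 8.376 Mbps.
Per item: 8.376 Mbps × 2580 s = 21,610 Mb = 2,701 MB.
Capacity: 2 TB = 16,000,000 Mb; 740.40 items → 740 complete.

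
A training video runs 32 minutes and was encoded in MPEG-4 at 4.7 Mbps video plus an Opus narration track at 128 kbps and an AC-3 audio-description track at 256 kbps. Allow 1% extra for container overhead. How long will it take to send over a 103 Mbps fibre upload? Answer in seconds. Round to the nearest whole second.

32 min = 1920 s
Audio total: 128 + 256 = 384 kbps = 0.384 Mbps.
Total bitrate: 5.084 Mbps.
File: 5.084 Mbps × 1920 s = 9761.3 Mb.
With 1% container overhead: ×1.01. → 9858.9 Mb.
At 103 Mbps: 9858.9 / 103 = 95.7 s ≈ 95.7 seconds.

96 seconds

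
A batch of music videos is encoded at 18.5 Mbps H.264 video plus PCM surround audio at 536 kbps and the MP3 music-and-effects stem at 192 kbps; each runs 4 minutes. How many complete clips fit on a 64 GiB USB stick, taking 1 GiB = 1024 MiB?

4 min = 240 s
Audio total: 536 + 192 = 728 kbps = 0.728 Mbps.
Total bitrate: 19.228 Mbps.
Per item: 19.228 Mbps × 240 s = 4,615 Mb = 576.8 MB.
Capacity: 64 GiB = 549,756 Mb; 119.13 items → 119 complete.

119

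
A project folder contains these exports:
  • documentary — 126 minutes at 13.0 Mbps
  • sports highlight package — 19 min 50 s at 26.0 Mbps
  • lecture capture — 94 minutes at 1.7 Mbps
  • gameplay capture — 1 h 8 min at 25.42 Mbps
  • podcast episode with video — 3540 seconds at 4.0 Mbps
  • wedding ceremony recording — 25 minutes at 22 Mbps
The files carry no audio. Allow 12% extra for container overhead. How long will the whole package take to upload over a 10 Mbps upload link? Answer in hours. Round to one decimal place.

documentary: 13.000 Mbps × 7560 s × 1.12 = 110073.6 Mb
sports highlight package: 26.000 Mbps × 1190 s × 1.12 = 34652.8 Mb
lecture capture: 1.700 Mbps × 5640 s × 1.12 = 10738.6 Mb
gameplay capture: 25.420 Mbps × 4080 s × 1.12 = 116159.2 Mb
podcast episode with video: 4.000 Mbps × 3540 s × 1.12 = 15859.2 Mb
wedding ceremony recording: 22.000 Mbps × 1500 s × 1.12 = 36960.0 Mb
Total: 324443.4 Mb = 40555.4 MB.
At 10 Mbps: 324443.4 / 10 = 32444 s ≈ 9.01 hours.

9.0 hours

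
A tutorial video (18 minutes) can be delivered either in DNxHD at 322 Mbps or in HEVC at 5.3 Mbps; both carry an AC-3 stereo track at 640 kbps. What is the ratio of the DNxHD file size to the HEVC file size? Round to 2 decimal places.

54.32

18 min = 1080 s
Audio: 640 kbps = 0.640 Mbps.
DNxHD: 322.640 Mbps × 1080 s = 348451.2 Mb = 40.565 GiB.
HEVC: 5.940 Mbps × 1080 s = 6415.2 Mb = 0.747 GiB.
Ratio: 40.565 / 0.747 = 54.316.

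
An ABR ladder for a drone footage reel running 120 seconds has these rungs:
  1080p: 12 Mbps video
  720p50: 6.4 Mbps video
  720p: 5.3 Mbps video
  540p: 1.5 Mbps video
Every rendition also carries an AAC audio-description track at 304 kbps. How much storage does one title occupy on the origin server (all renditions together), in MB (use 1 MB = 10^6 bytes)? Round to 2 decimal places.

396.24 MB

Audio: 304 kbps = 0.304 Mbps.
Sum of rendition bitrates: (12+0.304) + (6.4+0.304) + (5.3+0.304) + (1.5+0.304) = 26.416 Mbps.
× 120 s = 3,170 Mb = 396.2 MB = 396.2 MB.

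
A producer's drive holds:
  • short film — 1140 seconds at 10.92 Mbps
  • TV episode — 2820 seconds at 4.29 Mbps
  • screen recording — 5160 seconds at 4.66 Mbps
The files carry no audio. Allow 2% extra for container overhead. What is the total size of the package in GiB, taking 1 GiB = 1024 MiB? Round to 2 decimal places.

5.77 GiB

short film: 10.920 Mbps × 1140 s × 1.02 = 12697.8 Mb
TV episode: 4.290 Mbps × 2820 s × 1.02 = 12339.8 Mb
screen recording: 4.660 Mbps × 5160 s × 1.02 = 24526.5 Mb
Total: 49564.0 Mb = 6195.5 MB.
= 5.770 GiB.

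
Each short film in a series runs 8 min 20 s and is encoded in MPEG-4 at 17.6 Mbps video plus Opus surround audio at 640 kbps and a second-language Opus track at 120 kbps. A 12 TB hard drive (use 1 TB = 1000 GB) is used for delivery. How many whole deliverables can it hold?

8 min 20 s = 500 s
Audio total: 640 + 120 = 760 kbps = 0.760 Mbps.
Total bitrate: 18.360 Mbps.
Per item: 18.360 Mbps × 500 s = 9,180 Mb = 1,148 MB.
Capacity: 12 TB = 96,000,000 Mb; 10457.52 items → 10457 complete.

10457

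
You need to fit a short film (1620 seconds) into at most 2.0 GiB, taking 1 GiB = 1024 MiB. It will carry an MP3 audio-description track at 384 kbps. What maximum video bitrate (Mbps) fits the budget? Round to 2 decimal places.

Budget: 2.0 GiB = 17179.9 Mb.
Total bitrate budget: 17179.9 Mb / 1620 s = 10.605 Mbps.
Audio: 384 kbps = 0.384 Mbps.
Video: 10.605 − 0.384 = 10.221 Mbps.

10.22 Mbps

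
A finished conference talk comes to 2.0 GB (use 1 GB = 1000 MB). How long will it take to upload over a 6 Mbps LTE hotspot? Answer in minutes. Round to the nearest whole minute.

File: 2.0 GB = 16000.0 Mb.
At 6 Mbps: 16000.0 / 6 = 2666.7 s ≈ 44.4 minutes.

44 minutes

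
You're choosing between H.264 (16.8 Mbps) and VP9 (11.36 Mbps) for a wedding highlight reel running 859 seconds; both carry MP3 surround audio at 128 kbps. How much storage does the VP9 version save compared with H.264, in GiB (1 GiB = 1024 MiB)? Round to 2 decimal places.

0.54 GiB

Audio: 128 kbps = 0.128 Mbps.
H.264: 16.928 Mbps × 859 s = 14541.2 Mb = 1.693 GiB.
VP9: 11.488 Mbps × 859 s = 9868.2 Mb = 1.149 GiB.
Saving: 1.693 − 1.149 = 0.544 GiB.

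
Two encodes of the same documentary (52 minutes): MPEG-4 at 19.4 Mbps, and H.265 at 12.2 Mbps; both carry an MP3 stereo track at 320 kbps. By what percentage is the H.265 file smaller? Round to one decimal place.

52 min = 3120 s
Audio: 320 kbps = 0.320 Mbps.
MPEG-4: 19.720 Mbps × 3120 s = 61526.4 Mb = 7.163 GiB.
H.265: 12.520 Mbps × 3120 s = 39062.4 Mb = 4.547 GiB.
Reduction: (1 − 4.547/7.163) × 100 = 36.51%.

36.5%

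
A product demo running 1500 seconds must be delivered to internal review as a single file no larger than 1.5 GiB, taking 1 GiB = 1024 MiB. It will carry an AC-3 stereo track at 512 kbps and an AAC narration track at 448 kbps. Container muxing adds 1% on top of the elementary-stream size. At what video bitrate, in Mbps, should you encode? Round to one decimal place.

Budget: 1.5 GiB = 12884.9 Mb.
Stream payload after overhead: 12884.9 / 1.01 = 12757.3 Mb.
Total bitrate budget: 12757.3 Mb / 1500 s = 8.505 Mbps.
Audio total: 512 + 448 = 960 kbps = 0.960 Mbps.
Video: 8.505 − 0.960 = 7.545 Mbps.

7.5 Mbps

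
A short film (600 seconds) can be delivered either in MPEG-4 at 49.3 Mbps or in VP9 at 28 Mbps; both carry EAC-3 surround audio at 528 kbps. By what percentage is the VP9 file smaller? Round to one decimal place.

42.7%

Audio: 528 kbps = 0.528 Mbps.
MPEG-4: 49.828 Mbps × 600 s = 29896.8 Mb = 3.480 GiB.
VP9: 28.528 Mbps × 600 s = 17116.8 Mb = 1.993 GiB.
Reduction: (1 − 1.993/3.480) × 100 = 42.75%.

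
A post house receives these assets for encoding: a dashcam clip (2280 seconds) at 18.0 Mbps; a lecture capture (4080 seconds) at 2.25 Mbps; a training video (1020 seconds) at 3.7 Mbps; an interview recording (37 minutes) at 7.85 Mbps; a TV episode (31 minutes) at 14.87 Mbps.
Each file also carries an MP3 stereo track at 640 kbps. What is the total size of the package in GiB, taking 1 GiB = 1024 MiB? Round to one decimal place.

12.4 GiB

Audio: 640 kbps = 0.640 Mbps.
dashcam clip: 18.640 Mbps × 2280 s = 42499.2 Mb
lecture capture: 2.890 Mbps × 4080 s = 11791.2 Mb
training video: 4.340 Mbps × 1020 s = 4426.8 Mb
interview recording: 8.490 Mbps × 2220 s = 18847.8 Mb
TV episode: 15.510 Mbps × 1860 s = 28848.6 Mb
Total: 106413.6 Mb = 13301.7 MB.
= 12.39 GiB.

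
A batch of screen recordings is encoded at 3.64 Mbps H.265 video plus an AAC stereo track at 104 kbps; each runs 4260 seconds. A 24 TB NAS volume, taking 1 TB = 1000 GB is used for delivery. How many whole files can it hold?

Audio: 104 kbps = 0.104 Mbps.
Total bitrate: 3.744 Mbps.
Per item: 3.744 Mbps × 4260 s = 15,949 Mb = 1,994 MB.
Capacity: 24 TB = 192,000,000 Mb; 12038.04 items → 12038 complete.

12038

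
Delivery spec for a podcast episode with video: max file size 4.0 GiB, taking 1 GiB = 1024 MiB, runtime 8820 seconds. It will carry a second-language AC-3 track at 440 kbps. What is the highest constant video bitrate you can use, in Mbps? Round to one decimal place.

Budget: 4.0 GiB = 34359.7 Mb.
Total bitrate budget: 34359.7 Mb / 8820 s = 3.896 Mbps.
Audio: 440 kbps = 0.440 Mbps.
Video: 3.896 − 0.440 = 3.456 Mbps.

3.5 Mbps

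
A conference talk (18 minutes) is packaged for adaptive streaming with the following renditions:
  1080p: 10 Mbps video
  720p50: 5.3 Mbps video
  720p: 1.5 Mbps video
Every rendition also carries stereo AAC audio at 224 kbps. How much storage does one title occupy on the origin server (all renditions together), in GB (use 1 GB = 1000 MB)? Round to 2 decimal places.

2.36 GB

18 min = 1080 s
Audio: 224 kbps = 0.224 Mbps.
Sum of rendition bitrates: (10+0.224) + (5.3+0.224) + (1.5+0.224) = 17.472 Mbps.
× 1080 s = 18,870 Mb = 2,359 MB = 2.359 GB.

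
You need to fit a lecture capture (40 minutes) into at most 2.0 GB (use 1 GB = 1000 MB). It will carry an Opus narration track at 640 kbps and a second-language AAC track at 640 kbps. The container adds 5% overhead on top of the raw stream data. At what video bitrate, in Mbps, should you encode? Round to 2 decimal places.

Budget: 2.0 GB = 16000.0 Mb.
Stream payload after overhead: 16000.0 / 1.05 = 15238.1 Mb.
40 min = 2400 s
Total bitrate budget: 15238.1 Mb / 2400 s = 6.349 Mbps.
Audio total: 640 + 640 = 1280 kbps = 1.280 Mbps.
Video: 6.349 − 1.280 = 5.069 Mbps.

5.07 Mbps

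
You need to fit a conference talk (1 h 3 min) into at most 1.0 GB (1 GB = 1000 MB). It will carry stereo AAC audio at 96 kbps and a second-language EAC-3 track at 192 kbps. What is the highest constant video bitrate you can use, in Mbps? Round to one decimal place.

Budget: 1.0 GB = 8000.0 Mb.
1 h 3 min = 63 min = 3780 s
Total bitrate budget: 8000.0 Mb / 3780 s = 2.116 Mbps.
Audio total: 96 + 192 = 288 kbps = 0.288 Mbps.
Video: 2.116 − 0.288 = 1.828 Mbps.

1.8 Mbps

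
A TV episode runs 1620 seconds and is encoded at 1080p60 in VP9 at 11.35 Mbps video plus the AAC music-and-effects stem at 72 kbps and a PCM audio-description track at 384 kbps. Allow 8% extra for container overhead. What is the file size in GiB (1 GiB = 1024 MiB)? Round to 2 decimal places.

2.40 GiB

Audio total: 72 + 384 = 456 kbps = 0.456 Mbps.
Total bitrate: 11.35 + 0.456 = 11.806 Mbps.
Stream data: 11.806 Mbps × 1620 s = 19125.7 Mb.
With 8% container overhead: ×1.08.
20,656 Mb = 2,581,972,200 bytes ÷ 1,073,741,824 = 2.405 GiB.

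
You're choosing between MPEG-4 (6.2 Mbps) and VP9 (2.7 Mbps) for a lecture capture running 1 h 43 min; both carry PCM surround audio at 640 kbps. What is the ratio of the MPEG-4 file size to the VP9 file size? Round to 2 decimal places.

1 h 43 min = 103 min = 6180 s
Audio: 640 kbps = 0.640 Mbps.
MPEG-4: 6.840 Mbps × 6180 s = 42271.2 Mb = 5.284 GB.
VP9: 3.340 Mbps × 6180 s = 20641.2 Mb = 2.580 GB.
Ratio: 5.284 / 2.580 = 2.048.

2.05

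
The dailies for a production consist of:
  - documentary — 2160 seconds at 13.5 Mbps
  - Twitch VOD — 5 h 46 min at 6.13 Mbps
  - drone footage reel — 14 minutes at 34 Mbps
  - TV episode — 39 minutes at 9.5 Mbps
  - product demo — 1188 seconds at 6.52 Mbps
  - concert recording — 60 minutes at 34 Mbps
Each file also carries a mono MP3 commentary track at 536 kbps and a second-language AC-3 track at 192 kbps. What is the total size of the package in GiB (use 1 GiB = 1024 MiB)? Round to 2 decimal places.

Audio total: 536 + 192 = 728 kbps = 0.728 Mbps.
documentary: 14.228 Mbps × 2160 s = 30732.5 Mb
Twitch VOD: 6.858 Mbps × 20760 s = 142372.1 Mb
drone footage reel: 34.728 Mbps × 840 s = 29171.5 Mb
TV episode: 10.228 Mbps × 2340 s = 23933.5 Mb
product demo: 7.248 Mbps × 1188 s = 8610.6 Mb
concert recording: 34.728 Mbps × 3600 s = 125020.8 Mb
Total: 359841.0 Mb = 44980.1 MB.
= 41.89 GiB.

41.89 GiB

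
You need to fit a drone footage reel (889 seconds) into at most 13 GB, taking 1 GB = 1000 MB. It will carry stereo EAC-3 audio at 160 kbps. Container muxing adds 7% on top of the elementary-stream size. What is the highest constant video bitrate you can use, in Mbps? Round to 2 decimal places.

109.17 Mbps

Budget: 13 GB = 104000.0 Mb.
Stream payload after overhead: 104000.0 / 1.07 = 97196.3 Mb.
Total bitrate budget: 97196.3 Mb / 889 s = 109.332 Mbps.
Audio: 160 kbps = 0.160 Mbps.
Video: 109.332 − 0.160 = 109.172 Mbps.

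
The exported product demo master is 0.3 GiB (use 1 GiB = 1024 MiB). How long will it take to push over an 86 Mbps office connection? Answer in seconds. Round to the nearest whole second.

30 seconds

File: 0.3 GiB = 2577.0 Mb.
At 86 Mbps: 2577.0 / 86 = 30.0 s ≈ 30 seconds.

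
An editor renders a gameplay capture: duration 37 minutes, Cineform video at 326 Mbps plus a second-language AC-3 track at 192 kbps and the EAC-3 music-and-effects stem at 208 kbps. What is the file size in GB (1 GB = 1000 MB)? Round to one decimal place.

37 min = 2220 s
Audio total: 192 + 208 = 400 kbps = 0.400 Mbps.
Total bitrate: 326 + 0.400 = 326.400 Mbps.
Stream data: 326.400 Mbps × 2220 s = 724608.0 Mb.
724,608 Mb ÷ 8 = 90,576 MB → 90.58 GB.

90.6 GB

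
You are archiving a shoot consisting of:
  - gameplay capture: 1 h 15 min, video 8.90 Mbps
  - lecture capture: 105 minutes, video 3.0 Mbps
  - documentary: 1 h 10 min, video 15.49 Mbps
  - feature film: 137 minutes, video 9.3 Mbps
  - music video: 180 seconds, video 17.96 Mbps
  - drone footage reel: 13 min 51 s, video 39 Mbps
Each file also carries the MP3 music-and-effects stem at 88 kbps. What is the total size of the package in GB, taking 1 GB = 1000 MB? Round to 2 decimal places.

Audio: 88 kbps = 0.088 Mbps.
gameplay capture: 8.988 Mbps × 4500 s = 40446.0 Mb
lecture capture: 3.088 Mbps × 6300 s = 19454.4 Mb
documentary: 15.578 Mbps × 4200 s = 65427.6 Mb
feature film: 9.388 Mbps × 8220 s = 77169.4 Mb
music video: 18.048 Mbps × 180 s = 3248.6 Mb
drone footage reel: 39.088 Mbps × 831 s = 32482.1 Mb
Total: 238228.1 Mb = 29778.5 MB.
= 29.78 GB.

29.78 GB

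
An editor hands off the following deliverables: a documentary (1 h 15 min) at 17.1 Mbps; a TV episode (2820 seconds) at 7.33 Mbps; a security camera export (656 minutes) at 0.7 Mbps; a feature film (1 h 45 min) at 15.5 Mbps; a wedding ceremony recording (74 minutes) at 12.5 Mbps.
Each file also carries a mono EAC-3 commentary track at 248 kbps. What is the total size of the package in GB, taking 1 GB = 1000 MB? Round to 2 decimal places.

Audio: 248 kbps = 0.248 Mbps.
documentary: 17.348 Mbps × 4500 s = 78066.0 Mb
TV episode: 7.578 Mbps × 2820 s = 21370.0 Mb
security camera export: 0.948 Mbps × 39360 s = 37313.3 Mb
feature film: 15.748 Mbps × 6300 s = 99212.4 Mb
wedding ceremony recording: 12.748 Mbps × 4440 s = 56601.1 Mb
Total: 292562.8 Mb = 36570.3 MB.
= 36.57 GB.

36.57 GB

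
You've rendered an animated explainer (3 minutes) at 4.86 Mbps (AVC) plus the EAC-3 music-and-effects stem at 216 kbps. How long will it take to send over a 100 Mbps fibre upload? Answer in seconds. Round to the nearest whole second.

3 min = 180 s
Audio: 216 kbps = 0.216 Mbps.
Total bitrate: 5.076 Mbps.
File: 5.076 Mbps × 180 s = 913.7 Mb.
At 100 Mbps: 913.7 / 100 = 9.1 s ≈ 9.14 seconds.

9 seconds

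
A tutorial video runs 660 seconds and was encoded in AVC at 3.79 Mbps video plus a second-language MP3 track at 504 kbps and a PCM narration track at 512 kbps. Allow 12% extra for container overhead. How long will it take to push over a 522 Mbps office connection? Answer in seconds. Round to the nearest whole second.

7 seconds

Audio total: 504 + 512 = 1016 kbps = 1.016 Mbps.
Total bitrate: 4.806 Mbps.
File: 4.806 Mbps × 660 s = 3172.0 Mb.
With 12% container overhead: ×1.12. → 3552.6 Mb.
At 522 Mbps: 3552.6 / 522 = 6.8 s ≈ 6.81 seconds.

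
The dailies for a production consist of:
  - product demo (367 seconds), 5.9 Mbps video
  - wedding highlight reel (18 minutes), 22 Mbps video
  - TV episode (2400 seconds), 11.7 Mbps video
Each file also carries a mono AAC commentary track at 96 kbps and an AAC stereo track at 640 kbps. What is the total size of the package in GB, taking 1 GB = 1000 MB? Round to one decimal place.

7.1 GB

Audio total: 96 + 640 = 736 kbps = 0.736 Mbps.
product demo: 6.636 Mbps × 367 s = 2435.4 Mb
wedding highlight reel: 22.736 Mbps × 1080 s = 24554.9 Mb
TV episode: 12.436 Mbps × 2400 s = 29846.4 Mb
Total: 56836.7 Mb = 7104.6 MB.
= 7.105 GB.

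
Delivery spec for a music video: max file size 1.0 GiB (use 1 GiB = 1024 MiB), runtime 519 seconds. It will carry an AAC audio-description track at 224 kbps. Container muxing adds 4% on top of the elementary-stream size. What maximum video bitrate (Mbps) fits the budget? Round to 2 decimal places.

Budget: 1.0 GiB = 8589.9 Mb.
Stream payload after overhead: 8589.9 / 1.04 = 8259.6 Mb.
Total bitrate budget: 8259.6 Mb / 519 s = 15.914 Mbps.
Audio: 224 kbps = 0.224 Mbps.
Video: 15.914 − 0.224 = 15.690 Mbps.

15.69 Mbps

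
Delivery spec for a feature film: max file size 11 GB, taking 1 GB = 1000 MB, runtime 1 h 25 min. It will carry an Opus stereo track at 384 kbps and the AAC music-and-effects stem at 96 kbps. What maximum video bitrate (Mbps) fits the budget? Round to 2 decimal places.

Budget: 11 GB = 88000.0 Mb.
1 h 25 min = 85 min = 5100 s
Total bitrate budget: 88000.0 Mb / 5100 s = 17.255 Mbps.
Audio total: 384 + 96 = 480 kbps = 0.480 Mbps.
Video: 17.255 − 0.480 = 16.775 Mbps.

16.77 Mbps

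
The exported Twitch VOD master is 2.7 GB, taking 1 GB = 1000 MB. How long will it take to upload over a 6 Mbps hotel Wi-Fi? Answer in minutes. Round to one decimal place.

File: 2.7 GB = 21600.0 Mb.
At 6 Mbps: 21600.0 / 6 = 3600.0 s ≈ 60 minutes.

60.0 minutes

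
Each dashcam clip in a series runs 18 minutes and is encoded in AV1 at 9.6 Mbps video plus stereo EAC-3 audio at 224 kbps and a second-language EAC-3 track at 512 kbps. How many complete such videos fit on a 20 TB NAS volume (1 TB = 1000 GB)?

18 min = 1080 s
Audio total: 224 + 512 = 736 kbps = 0.736 Mbps.
Total bitrate: 10.336 Mbps.
Per item: 10.336 Mbps × 1080 s = 11,163 Mb = 1,395 MB.
Capacity: 20 TB = 160,000,000 Mb; 14333.22 items → 14333 complete.

14333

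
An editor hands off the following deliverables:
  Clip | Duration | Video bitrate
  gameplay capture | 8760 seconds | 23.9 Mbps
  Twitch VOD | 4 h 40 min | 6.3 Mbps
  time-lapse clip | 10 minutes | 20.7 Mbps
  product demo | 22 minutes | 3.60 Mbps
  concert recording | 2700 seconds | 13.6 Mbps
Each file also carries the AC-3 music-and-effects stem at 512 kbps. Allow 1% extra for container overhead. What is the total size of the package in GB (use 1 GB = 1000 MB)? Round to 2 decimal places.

48.55 GB

Audio: 512 kbps = 0.512 Mbps.
gameplay capture: 24.412 Mbps × 8760 s × 1.01 = 215987.6 Mb
Twitch VOD: 6.812 Mbps × 16800 s × 1.01 = 115586.0 Mb
time-lapse clip: 21.212 Mbps × 600 s × 1.01 = 12854.5 Mb
product demo: 4.112 Mbps × 1320 s × 1.01 = 5482.1 Mb
concert recording: 14.112 Mbps × 2700 s × 1.01 = 38483.4 Mb
Total: 388393.6 Mb = 48549.2 MB.
= 48.55 GB.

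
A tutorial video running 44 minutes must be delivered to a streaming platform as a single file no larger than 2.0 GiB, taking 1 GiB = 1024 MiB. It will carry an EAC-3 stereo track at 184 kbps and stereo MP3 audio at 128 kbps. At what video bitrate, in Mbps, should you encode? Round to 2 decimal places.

6.20 Mbps

Budget: 2.0 GiB = 17179.9 Mb.
44 min = 2640 s
Total bitrate budget: 17179.9 Mb / 2640 s = 6.508 Mbps.
Audio total: 184 + 128 = 312 kbps = 0.312 Mbps.
Video: 6.508 − 0.312 = 6.196 Mbps.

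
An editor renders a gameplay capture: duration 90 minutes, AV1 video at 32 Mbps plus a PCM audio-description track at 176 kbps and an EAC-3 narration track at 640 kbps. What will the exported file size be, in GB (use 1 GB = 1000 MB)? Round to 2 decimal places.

90 min = 5400 s
Audio total: 176 + 640 = 816 kbps = 0.816 Mbps.
Total bitrate: 32 + 0.816 = 32.816 Mbps.
Stream data: 32.816 Mbps × 5400 s = 177206.4 Mb.
177,206 Mb ÷ 8 = 22,151 MB → 22.15 GB.

22.15 GB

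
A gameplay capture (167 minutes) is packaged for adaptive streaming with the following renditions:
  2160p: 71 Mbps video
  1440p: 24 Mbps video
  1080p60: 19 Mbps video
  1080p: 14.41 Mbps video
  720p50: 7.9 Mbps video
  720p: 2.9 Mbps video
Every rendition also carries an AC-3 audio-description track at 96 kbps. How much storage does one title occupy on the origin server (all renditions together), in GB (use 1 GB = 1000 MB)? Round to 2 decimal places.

167 min = 10020 s
Audio: 96 kbps = 0.096 Mbps.
Sum of rendition bitrates: (71+0.096) + (24+0.096) + (19+0.096) + (14.41+0.096) + (7.9+0.096) + (2.9+0.096) = 139.786 Mbps.
× 10020 s = 1,400,656 Mb = 175,082 MB = 175.1 GB.

175.08 GB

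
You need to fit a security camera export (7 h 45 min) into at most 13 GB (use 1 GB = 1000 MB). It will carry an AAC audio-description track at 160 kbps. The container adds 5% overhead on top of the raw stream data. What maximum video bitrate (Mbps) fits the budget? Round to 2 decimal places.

Budget: 13 GB = 104000.0 Mb.
Stream payload after overhead: 104000.0 / 1.05 = 99047.6 Mb.
7 h 45 min = 465 min = 27900 s
Total bitrate budget: 99047.6 Mb / 27900 s = 3.550 Mbps.
Audio: 160 kbps = 0.160 Mbps.
Video: 3.550 − 0.160 = 3.390 Mbps.

3.39 Mbps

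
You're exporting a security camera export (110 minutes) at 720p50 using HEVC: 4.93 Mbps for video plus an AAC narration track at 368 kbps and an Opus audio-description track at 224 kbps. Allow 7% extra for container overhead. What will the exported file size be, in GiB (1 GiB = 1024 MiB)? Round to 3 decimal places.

4.540 GiB

110 min = 6600 s
Audio total: 368 + 224 = 592 kbps = 0.592 Mbps.
Total bitrate: 4.93 + 0.592 = 5.522 Mbps.
Stream data: 5.522 Mbps × 6600 s = 36445.2 Mb.
With 7% container overhead: ×1.07.
38,996 Mb = 4,874,545,500 bytes ÷ 1,073,741,824 = 4.540 GiB.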